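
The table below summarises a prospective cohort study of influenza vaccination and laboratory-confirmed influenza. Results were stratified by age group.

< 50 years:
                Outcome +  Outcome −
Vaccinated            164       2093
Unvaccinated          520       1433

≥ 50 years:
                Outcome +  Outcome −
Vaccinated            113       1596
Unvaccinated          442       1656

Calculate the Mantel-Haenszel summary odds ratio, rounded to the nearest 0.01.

0.24

OR_MH = Σ(aᵢdᵢ/nᵢ) / Σ(bᵢcᵢ/nᵢ), where nᵢ is the stratum total.
Stratum 1 (< 50 years): n = 4210; a·d/n = 164·1433/4210 = 55.8223; b·c/n = 2093·520/4210 = 258.5178
Stratum 2 (≥ 50 years): n = 3807; a·d/n = 113·1656/3807 = 49.1537; b·c/n = 1596·442/3807 = 185.2987
OR_MH = (55.8223 + 49.1537) / (258.5178 + 185.2987) = 104.9760 / 443.8165 = 0.23653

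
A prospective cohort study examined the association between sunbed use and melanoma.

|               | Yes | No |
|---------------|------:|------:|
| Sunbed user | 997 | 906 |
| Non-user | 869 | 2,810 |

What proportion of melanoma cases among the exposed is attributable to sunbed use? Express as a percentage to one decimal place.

Cells: a = 997, b = 906, c = 869, d = 2810.
Risk in exposed = 997/1903 = 0.52391; risk in unexposed = 869/3679 = 0.23621.
RR = 0.52391/0.23621 = 2.21802
AR% = (RR − 1)/RR × 100 = (2.21802 − 1)/2.21802 × 100 = 54.9148%

54.9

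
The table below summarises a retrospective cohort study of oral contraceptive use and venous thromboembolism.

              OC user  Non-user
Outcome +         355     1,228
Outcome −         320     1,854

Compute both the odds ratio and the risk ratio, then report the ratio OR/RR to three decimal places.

1.269

Reading the table with exposure as columns: a = 355 (OC user, case), b = 320 (OC user, non-case), c = 1228 (Non-user, case), d = 1854.
OR = (355·1854)/(320·1228) = 658170/392960 = 1.67490
Risk in exposed = 355/675 = 0.52593; risk in unexposed = 1228/3082 = 0.39844; RR = 1.31995
OR/RR = 1.67490 / 1.31995 = 1.26891
The outcome is not rare, so the OR lies further from 1 than the RR.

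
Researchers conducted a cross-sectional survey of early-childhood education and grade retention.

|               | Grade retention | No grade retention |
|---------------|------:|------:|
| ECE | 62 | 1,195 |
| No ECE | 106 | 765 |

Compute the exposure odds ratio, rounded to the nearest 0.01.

0.37

Cells: a = 62, b = 1195, c = 106, d = 765.
OR = (a·d)/(b·c) = (62 × 765) / (1195 × 106) = 47430 / 126670 = 0.37444
Exposure is associated with lower odds of grade retention (OR = 0.37 < 1).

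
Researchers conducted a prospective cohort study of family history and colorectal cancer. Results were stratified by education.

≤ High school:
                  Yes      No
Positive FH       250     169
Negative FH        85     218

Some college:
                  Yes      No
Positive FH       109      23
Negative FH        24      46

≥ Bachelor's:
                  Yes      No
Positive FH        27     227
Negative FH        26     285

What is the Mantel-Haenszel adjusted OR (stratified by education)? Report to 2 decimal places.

OR_MH = Σ(aᵢdᵢ/nᵢ) / Σ(bᵢcᵢ/nᵢ), where nᵢ is the stratum total.
Stratum 1 (≤ High school): n = 722; a·d/n = 250·218/722 = 75.4848; b·c/n = 169·85/722 = 19.8961
Stratum 2 (Some college): n = 202; a·d/n = 109·46/202 = 24.8218; b·c/n = 23·24/202 = 2.7327
Stratum 3 (≥ Bachelor's): n = 565; a·d/n = 27·285/565 = 13.6195; b·c/n = 227·26/565 = 10.4460
OR_MH = (75.4848 + 24.8218 + 13.6195) / (19.8961 + 2.7327 + 10.4460) = 113.9260 / 33.0748 = 3.44449

3.44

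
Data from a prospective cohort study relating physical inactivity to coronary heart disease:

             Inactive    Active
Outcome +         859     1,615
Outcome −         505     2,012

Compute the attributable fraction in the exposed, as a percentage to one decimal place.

Reading the table with exposure as columns: a = 859 (Inactive, case), b = 505 (Inactive, non-case), c = 1615 (Active, case), d = 2012.
Risk in exposed = 859/1364 = 0.62977; risk in unexposed = 1615/3627 = 0.44527.
RR = 0.62977/0.44527 = 1.41434
AR% = (RR − 1)/RR × 100 = (1.41434 − 1)/1.41434 × 100 = 29.2956%

29.3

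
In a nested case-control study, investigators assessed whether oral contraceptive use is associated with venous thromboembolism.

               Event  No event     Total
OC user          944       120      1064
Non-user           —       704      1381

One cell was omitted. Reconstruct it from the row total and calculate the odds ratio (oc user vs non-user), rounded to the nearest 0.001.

8.180

The missing cell is in the unexposed row: 1381 − 704 = 677.
So a = 944, b = 120, c = 677, d = 704.
OR = (a·d)/(b·c) = (944 × 704) / (120 × 677) = 664576 / 81240 = 8.18040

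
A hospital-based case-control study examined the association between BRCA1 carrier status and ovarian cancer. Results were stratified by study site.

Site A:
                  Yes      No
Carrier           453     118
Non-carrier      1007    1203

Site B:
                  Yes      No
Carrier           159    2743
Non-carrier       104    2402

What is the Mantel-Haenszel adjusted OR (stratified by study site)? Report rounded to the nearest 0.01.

2.79

OR_MH = Σ(aᵢdᵢ/nᵢ) / Σ(bᵢcᵢ/nᵢ), where nᵢ is the stratum total.
Stratum 1 (Site A): n = 2781; a·d/n = 453·1203/2781 = 195.9579; b·c/n = 118·1007/2781 = 42.7278
Stratum 2 (Site B): n = 5408; a·d/n = 159·2402/5408 = 70.6209; b·c/n = 2743·104/5408 = 52.7500
OR_MH = (195.9579 + 70.6209) / (42.7278 + 52.7500) = 266.5789 / 95.4778 = 2.79205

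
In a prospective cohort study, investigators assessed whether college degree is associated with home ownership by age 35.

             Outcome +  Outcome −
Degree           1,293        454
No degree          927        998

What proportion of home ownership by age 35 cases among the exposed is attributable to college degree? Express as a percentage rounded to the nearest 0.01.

34.94

Cells: a = 1293, b = 454, c = 927, d = 998.
Risk in exposed = 1293/1747 = 0.74013; risk in unexposed = 927/1925 = 0.48156.
RR = 0.74013/0.48156 = 1.53694
AR% = (RR − 1)/RR × 100 = (1.53694 − 1)/1.53694 × 100 = 34.9356%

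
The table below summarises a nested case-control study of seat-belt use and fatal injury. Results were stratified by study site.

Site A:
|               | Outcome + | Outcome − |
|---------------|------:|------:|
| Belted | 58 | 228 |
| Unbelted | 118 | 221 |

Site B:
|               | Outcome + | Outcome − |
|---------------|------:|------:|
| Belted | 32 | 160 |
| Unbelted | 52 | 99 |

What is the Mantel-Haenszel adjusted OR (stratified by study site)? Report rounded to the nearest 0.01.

0.44

OR_MH = Σ(aᵢdᵢ/nᵢ) / Σ(bᵢcᵢ/nᵢ), where nᵢ is the stratum total.
Stratum 1 (Site A): n = 625; a·d/n = 58·221/625 = 20.5088; b·c/n = 228·118/625 = 43.0464
Stratum 2 (Site B): n = 343; a·d/n = 32·99/343 = 9.2362; b·c/n = 160·52/343 = 24.2566
OR_MH = (20.5088 + 9.2362) / (43.0464 + 24.2566) = 29.7450 / 67.3030 = 0.44196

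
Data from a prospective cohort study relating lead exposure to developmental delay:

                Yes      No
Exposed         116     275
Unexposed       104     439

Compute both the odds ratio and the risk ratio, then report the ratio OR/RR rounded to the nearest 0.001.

Cells: a = 116, b = 275, c = 104, d = 439.
OR = (116·439)/(275·104) = 50924/28600 = 1.78056
Risk in exposed = 116/391 = 0.29668; risk in unexposed = 104/543 = 0.19153; RR = 1.54899
OR/RR = 1.78056 / 1.54899 = 1.14950
The outcome is not rare, so the OR lies further from 1 than the RR.

1.149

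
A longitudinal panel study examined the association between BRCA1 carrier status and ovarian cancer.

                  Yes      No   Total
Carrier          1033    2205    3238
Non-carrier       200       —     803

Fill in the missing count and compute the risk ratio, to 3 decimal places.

The missing cell is in the unexposed row: 803 − 200 = 603.
So a = 1033, b = 2205, c = 200, d = 603.
RR = [a/(a+b)] / [c/(c+d)] = (1033/3238) / (200/803) = 0.31902/0.24907 = 1.28088

1.281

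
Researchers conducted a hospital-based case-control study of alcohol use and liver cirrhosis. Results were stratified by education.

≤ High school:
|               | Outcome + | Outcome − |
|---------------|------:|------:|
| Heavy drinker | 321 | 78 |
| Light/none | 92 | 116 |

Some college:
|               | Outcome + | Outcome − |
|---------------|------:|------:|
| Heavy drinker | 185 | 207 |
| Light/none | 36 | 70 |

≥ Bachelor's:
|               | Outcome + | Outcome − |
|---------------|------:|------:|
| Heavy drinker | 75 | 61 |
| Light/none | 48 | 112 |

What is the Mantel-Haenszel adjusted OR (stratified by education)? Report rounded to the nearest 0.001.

3.155

OR_MH = Σ(aᵢdᵢ/nᵢ) / Σ(bᵢcᵢ/nᵢ), where nᵢ is the stratum total.
Stratum 1 (≤ High school): n = 607; a·d/n = 321·116/607 = 61.3443; b·c/n = 78·92/607 = 11.8221
Stratum 2 (Some college): n = 498; a·d/n = 185·70/498 = 26.0040; b·c/n = 207·36/498 = 14.9639
Stratum 3 (≥ Bachelor's): n = 296; a·d/n = 75·112/296 = 28.3784; b·c/n = 61·48/296 = 9.8919
OR_MH = (61.3443 + 26.0040 + 28.3784) / (11.8221 + 14.9639 + 9.8919) = 115.7267 / 36.6778 = 3.15522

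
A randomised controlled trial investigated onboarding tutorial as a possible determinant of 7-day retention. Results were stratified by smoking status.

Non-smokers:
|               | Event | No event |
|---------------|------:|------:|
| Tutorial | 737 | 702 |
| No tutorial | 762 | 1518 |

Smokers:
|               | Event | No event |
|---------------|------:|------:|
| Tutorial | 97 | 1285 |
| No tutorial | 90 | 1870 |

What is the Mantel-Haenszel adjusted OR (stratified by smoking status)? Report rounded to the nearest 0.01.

OR_MH = Σ(aᵢdᵢ/nᵢ) / Σ(bᵢcᵢ/nᵢ), where nᵢ is the stratum total.
Stratum 1 (Non-smokers): n = 3719; a·d/n = 737·1518/3719 = 300.8244; b·c/n = 702·762/3719 = 143.8354
Stratum 2 (Smokers): n = 3342; a·d/n = 97·1870/3342 = 54.2759; b·c/n = 1285·90/3342 = 34.6050
OR_MH = (300.8244 + 54.2759) / (143.8354 + 34.6050) = 355.1003 / 178.4405 = 1.99002

1.99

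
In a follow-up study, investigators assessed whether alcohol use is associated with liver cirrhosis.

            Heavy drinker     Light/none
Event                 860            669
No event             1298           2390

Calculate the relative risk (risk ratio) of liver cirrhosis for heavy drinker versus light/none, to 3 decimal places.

Reading the table with exposure as columns: a = 860 (Heavy drinker, case), b = 1298 (Heavy drinker, non-case), c = 669 (Light/none, case), d = 2390.
Risk in exposed = 860/2158 = 0.39852; risk in unexposed = 669/3059 = 0.21870.
RR = 0.39852 / 0.21870 = 1.82222
The risk among the exposed is 1.82 times that among the unexposed.

1.822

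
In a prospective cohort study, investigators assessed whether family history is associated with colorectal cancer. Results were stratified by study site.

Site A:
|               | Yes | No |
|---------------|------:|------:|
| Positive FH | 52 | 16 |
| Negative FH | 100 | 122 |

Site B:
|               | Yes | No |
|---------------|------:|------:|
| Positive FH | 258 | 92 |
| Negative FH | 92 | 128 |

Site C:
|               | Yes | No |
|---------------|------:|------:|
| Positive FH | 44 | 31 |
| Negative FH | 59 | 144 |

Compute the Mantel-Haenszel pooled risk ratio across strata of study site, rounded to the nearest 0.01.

1.79

RR_MH = Σ(aᵢ·n₀ᵢ/nᵢ) / Σ(cᵢ·n₁ᵢ/nᵢ), with n₁ᵢ = aᵢ+bᵢ (exposed), n₀ᵢ = cᵢ+dᵢ (unexposed), nᵢ = n₁ᵢ+n₀ᵢ.
Stratum 1 (Site A): n₁ = 68, n₀ = 222, n = 290; a·n₀/n = 52·222/290 = 39.8069; c·n₁/n = 100·68/290 = 23.4483
Stratum 2 (Site B): n₁ = 350, n₀ = 220, n = 570; a·n₀/n = 258·220/570 = 99.5789; c·n₁/n = 92·350/570 = 56.4912
Stratum 3 (Site C): n₁ = 75, n₀ = 203, n = 278; a·n₀/n = 44·203/278 = 32.1295; c·n₁/n = 59·75/278 = 15.9173
RR_MH = (39.8069 + 99.5789 + 32.1295) / (23.4483 + 56.4912 + 15.9173) = 171.5153 / 95.8568 = 1.78929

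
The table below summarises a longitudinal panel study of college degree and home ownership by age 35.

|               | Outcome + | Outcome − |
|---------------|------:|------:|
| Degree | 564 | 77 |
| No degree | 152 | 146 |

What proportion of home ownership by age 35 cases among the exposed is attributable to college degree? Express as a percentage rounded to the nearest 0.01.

Cells: a = 564, b = 77, c = 152, d = 146.
Risk in exposed = 564/641 = 0.87988; risk in unexposed = 152/298 = 0.51007.
RR = 0.87988/0.51007 = 1.72502
AR% = (RR − 1)/RR × 100 = (1.72502 − 1)/1.72502 × 100 = 42.0296%

42.03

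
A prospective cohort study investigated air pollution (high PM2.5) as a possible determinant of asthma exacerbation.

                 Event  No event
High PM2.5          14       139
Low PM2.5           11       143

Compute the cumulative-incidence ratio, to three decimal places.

Cells: a = 14, b = 139, c = 11, d = 143.
Risk in exposed = 14/153 = 0.09150; risk in unexposed = 11/154 = 0.07143.
RR = 0.09150 / 0.07143 = 1.28105
The risk among the exposed is 1.28 times that among the unexposed.

1.281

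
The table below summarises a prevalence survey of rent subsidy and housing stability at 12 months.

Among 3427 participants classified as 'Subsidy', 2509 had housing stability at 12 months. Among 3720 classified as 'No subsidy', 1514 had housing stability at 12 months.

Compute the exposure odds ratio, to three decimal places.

3.982

From the description: a = 2509, b = 918, c = 1514, d = 2206.
OR = (a·d)/(b·c) = (2509 × 2206) / (918 × 1514) = 5534854 / 1389852 = 3.98233
The odds of housing stability at 12 months are about 3.98 times as high in the subsidy group.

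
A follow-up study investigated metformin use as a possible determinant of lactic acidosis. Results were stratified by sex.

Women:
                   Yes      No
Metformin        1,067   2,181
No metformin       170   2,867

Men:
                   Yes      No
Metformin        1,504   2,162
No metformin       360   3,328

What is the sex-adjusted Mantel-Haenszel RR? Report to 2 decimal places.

4.75

RR_MH = Σ(aᵢ·n₀ᵢ/nᵢ) / Σ(cᵢ·n₁ᵢ/nᵢ), with n₁ᵢ = aᵢ+bᵢ (exposed), n₀ᵢ = cᵢ+dᵢ (unexposed), nᵢ = n₁ᵢ+n₀ᵢ.
Stratum 1 (Women): n₁ = 3248, n₀ = 3037, n = 6285; a·n₀/n = 1067·3037/6285 = 515.5893; c·n₁/n = 170·3248/6285 = 87.8536
Stratum 2 (Men): n₁ = 3666, n₀ = 3688, n = 7354; a·n₀/n = 1504·3688/7354 = 754.2497; c·n₁/n = 360·3666/7354 = 179.4615
RR_MH = (515.5893 + 754.2497) / (87.8536 + 179.4615) = 1269.8390 / 267.3151 = 4.75034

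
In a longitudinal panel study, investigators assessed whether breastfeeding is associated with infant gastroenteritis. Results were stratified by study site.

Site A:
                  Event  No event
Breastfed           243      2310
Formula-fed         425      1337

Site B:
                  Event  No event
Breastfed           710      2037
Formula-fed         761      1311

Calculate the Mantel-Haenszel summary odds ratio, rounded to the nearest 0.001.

OR_MH = Σ(aᵢdᵢ/nᵢ) / Σ(bᵢcᵢ/nᵢ), where nᵢ is the stratum total.
Stratum 1 (Site A): n = 4315; a·d/n = 243·1337/4315 = 75.2934; b·c/n = 2310·425/4315 = 227.5203
Stratum 2 (Site B): n = 4819; a·d/n = 710·1311/4819 = 193.1542; b·c/n = 2037·761/4819 = 321.6761
OR_MH = (75.2934 + 193.1542) / (227.5203 + 321.6761) = 268.4476 / 549.1964 = 0.48880

0.489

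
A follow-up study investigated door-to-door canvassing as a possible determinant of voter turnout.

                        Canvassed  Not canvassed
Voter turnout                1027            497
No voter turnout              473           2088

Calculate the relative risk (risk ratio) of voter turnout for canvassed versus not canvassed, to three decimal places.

3.561

Reading the table with exposure as columns: a = 1027 (Canvassed, case), b = 473 (Canvassed, non-case), c = 497 (Not canvassed, case), d = 2088.
Risk in exposed = 1027/1500 = 0.68467; risk in unexposed = 497/2585 = 0.19226.
RR = 0.68467 / 0.19226 = 3.56109
The risk among the exposed is 3.56 times that among the unexposed.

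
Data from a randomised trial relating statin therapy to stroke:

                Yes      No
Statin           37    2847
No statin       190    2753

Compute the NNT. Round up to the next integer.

Risk in treated group = 37/2884 = 0.01283; risk in control = 190/2943 = 0.06456.
Absolute risk reduction = 0.06456 − 0.01283 = 0.05173
NNT = 1 / ARR = 1 / 0.05173 = 19.331 → round up → 20

20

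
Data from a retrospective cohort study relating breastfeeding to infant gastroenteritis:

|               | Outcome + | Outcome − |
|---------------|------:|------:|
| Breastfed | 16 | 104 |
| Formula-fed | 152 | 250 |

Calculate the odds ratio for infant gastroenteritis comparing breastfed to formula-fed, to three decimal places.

Cells: a = 16, b = 104, c = 152, d = 250.
OR = (a·d)/(b·c) = (16 × 250) / (104 × 152) = 4000 / 15808 = 0.25304
Exposure is associated with lower odds of infant gastroenteritis (OR = 0.25 < 1).

0.253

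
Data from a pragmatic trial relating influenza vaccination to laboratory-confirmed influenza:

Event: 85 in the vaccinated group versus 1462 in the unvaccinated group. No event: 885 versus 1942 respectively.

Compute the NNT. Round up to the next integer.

3

Risk in treated group = 85/970 = 0.08763; risk in control = 1462/3404 = 0.42949.
Absolute risk reduction = 0.42949 − 0.08763 = 0.34187
NNT = 1 / ARR = 1 / 0.34187 = 2.925 → round up → 3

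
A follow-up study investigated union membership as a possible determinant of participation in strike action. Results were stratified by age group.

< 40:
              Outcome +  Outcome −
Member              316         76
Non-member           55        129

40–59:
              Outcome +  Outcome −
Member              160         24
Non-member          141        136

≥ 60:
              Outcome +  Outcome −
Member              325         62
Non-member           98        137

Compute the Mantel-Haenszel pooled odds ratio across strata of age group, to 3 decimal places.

OR_MH = Σ(aᵢdᵢ/nᵢ) / Σ(bᵢcᵢ/nᵢ), where nᵢ is the stratum total.
Stratum 1 (< 40): n = 576; a·d/n = 316·129/576 = 70.7708; b·c/n = 76·55/576 = 7.2569
Stratum 2 (40–59): n = 461; a·d/n = 160·136/461 = 47.2017; b·c/n = 24·141/461 = 7.3406
Stratum 3 (≥ 60): n = 622; a·d/n = 325·137/622 = 71.5836; b·c/n = 62·98/622 = 9.7685
OR_MH = (70.7708 + 47.2017 + 71.5836) / (7.2569 + 7.3406 + 9.7685) = 189.5562 / 24.3660 = 7.77954

7.780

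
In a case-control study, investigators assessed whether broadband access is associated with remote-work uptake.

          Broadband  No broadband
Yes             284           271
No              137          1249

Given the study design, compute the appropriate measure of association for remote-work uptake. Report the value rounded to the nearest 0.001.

Reading the table with exposure as columns: a = 284 (Broadband, case), b = 137 (Broadband, non-case), c = 271 (No broadband, case), d = 1249.
This is a case-control study: participants were sampled on outcome status, so risks in the source population cannot be estimated directly — relative risk is not valid here. The odds ratio is the appropriate measure.
OR = (a·d)/(b·c) = (284 × 1249) / (137 × 271) = 354716 / 37127 = 9.55413

9.554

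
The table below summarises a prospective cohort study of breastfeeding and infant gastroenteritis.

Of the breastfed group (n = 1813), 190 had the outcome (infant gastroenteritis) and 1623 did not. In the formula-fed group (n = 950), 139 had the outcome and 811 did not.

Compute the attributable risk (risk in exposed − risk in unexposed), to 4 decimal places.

-0.0415

From the description: a = 190, b = 1623, c = 139, d = 811.
Risk in exposed = 190/1813 = 0.104799; risk in unexposed = 139/950 = 0.146316.
Risk difference = 0.104799 − 0.146316 = -0.041517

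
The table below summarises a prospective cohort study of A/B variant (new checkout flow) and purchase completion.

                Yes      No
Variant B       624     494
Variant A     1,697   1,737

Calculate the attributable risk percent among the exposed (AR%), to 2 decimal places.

Cells: a = 624, b = 494, c = 1697, d = 1737.
Risk in exposed = 624/1118 = 0.55814; risk in unexposed = 1697/3434 = 0.49418.
RR = 0.55814/0.49418 = 1.12943
AR% = (RR − 1)/RR × 100 = (1.12943 − 1)/1.12943 × 100 = 11.4602%

11.46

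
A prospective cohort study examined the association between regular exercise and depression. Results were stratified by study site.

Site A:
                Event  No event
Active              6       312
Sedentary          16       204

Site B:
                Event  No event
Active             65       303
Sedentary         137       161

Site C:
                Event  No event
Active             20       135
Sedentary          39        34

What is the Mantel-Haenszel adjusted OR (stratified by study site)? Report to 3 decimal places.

OR_MH = Σ(aᵢdᵢ/nᵢ) / Σ(bᵢcᵢ/nᵢ), where nᵢ is the stratum total.
Stratum 1 (Site A): n = 538; a·d/n = 6·204/538 = 2.2751; b·c/n = 312·16/538 = 9.2788
Stratum 2 (Site B): n = 666; a·d/n = 65·161/666 = 15.7132; b·c/n = 303·137/666 = 62.3288
Stratum 3 (Site C): n = 228; a·d/n = 20·34/228 = 2.9825; b·c/n = 135·39/228 = 23.0921
OR_MH = (2.2751 + 15.7132 + 2.9825) / (9.2788 + 62.3288 + 23.0921) = 20.9708 / 94.6997 = 0.22144

0.221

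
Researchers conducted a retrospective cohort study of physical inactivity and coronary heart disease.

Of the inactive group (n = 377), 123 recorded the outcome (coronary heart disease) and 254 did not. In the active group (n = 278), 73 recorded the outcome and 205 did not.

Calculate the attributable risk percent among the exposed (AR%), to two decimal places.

19.52

From the description: a = 123, b = 254, c = 73, d = 205.
Risk in exposed = 123/377 = 0.32626; risk in unexposed = 73/278 = 0.26259.
RR = 0.32626/0.26259 = 1.24247
AR% = (RR − 1)/RR × 100 = (1.24247 − 1)/1.24247 × 100 = 19.5151%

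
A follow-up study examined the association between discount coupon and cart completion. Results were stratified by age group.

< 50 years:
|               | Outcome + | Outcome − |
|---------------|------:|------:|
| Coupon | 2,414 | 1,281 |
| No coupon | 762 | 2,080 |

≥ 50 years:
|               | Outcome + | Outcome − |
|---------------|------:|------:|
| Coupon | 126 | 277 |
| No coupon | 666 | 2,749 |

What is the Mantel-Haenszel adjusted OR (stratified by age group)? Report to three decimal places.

OR_MH = Σ(aᵢdᵢ/nᵢ) / Σ(bᵢcᵢ/nᵢ), where nᵢ is the stratum total.
Stratum 1 (< 50 years): n = 6537; a·d/n = 2414·2080/6537 = 768.1077; b·c/n = 1281·762/6537 = 149.3226
Stratum 2 (≥ 50 years): n = 3818; a·d/n = 126·2749/3818 = 90.7213; b·c/n = 277·666/3818 = 48.3190
OR_MH = (768.1077 + 90.7213) / (149.3226 + 48.3190) = 858.8290 / 197.6416 = 4.34538

4.345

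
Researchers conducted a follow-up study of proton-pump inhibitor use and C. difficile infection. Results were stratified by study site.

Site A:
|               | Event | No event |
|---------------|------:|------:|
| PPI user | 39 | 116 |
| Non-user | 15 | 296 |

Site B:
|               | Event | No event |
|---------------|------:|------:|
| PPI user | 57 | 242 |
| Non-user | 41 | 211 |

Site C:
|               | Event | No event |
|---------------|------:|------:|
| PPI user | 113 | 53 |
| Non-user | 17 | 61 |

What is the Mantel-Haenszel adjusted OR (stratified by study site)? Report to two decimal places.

2.94

OR_MH = Σ(aᵢdᵢ/nᵢ) / Σ(bᵢcᵢ/nᵢ), where nᵢ is the stratum total.
Stratum 1 (Site A): n = 466; a·d/n = 39·296/466 = 24.7725; b·c/n = 116·15/466 = 3.7339
Stratum 2 (Site B): n = 551; a·d/n = 57·211/551 = 21.8276; b·c/n = 242·41/551 = 18.0073
Stratum 3 (Site C): n = 244; a·d/n = 113·61/244 = 28.2500; b·c/n = 53·17/244 = 3.6926
OR_MH = (24.7725 + 21.8276 + 28.2500) / (3.7339 + 18.0073 + 3.6926) = 74.8501 / 25.4338 = 2.94294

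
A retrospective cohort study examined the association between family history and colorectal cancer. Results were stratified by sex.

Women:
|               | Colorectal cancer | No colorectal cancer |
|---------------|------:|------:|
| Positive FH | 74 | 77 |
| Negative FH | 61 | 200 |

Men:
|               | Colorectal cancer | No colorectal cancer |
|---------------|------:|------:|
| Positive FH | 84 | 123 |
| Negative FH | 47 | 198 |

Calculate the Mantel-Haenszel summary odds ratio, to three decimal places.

3.006

OR_MH = Σ(aᵢdᵢ/nᵢ) / Σ(bᵢcᵢ/nᵢ), where nᵢ is the stratum total.
Stratum 1 (Women): n = 412; a·d/n = 74·200/412 = 35.9223; b·c/n = 77·61/412 = 11.4005
Stratum 2 (Men): n = 452; a·d/n = 84·198/452 = 36.7965; b·c/n = 123·47/452 = 12.7898
OR_MH = (35.9223 + 36.7965) / (11.4005 + 12.7898) = 72.7188 / 24.1903 = 3.00611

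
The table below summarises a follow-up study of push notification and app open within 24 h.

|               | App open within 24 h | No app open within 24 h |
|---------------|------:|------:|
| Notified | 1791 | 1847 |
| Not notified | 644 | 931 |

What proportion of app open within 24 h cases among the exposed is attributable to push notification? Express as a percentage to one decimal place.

Cells: a = 1791, b = 1847, c = 644, d = 931.
Risk in exposed = 1791/3638 = 0.49230; risk in unexposed = 644/1575 = 0.40889.
RR = 0.49230/0.40889 = 1.20400
AR% = (RR − 1)/RR × 100 = (1.20400 − 1)/1.20400 × 100 = 16.9437%

16.9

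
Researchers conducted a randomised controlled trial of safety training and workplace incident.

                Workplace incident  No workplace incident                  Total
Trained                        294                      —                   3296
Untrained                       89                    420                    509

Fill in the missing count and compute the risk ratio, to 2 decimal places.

The missing cell is in the exposed row: 3296 − 294 = 3002.
So a = 294, b = 3002, c = 89, d = 420.
RR = [a/(a+b)] / [c/(c+d)] = (294/3296) / (89/509) = 0.08920/0.17485 = 0.51014

0.51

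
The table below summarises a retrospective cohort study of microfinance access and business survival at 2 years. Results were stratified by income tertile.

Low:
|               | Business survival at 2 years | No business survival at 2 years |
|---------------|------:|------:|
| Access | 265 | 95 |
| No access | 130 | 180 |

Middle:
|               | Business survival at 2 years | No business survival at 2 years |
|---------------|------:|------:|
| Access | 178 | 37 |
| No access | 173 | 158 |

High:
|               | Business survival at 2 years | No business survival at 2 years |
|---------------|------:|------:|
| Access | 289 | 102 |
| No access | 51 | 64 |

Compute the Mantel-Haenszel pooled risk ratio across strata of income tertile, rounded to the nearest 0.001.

RR_MH = Σ(aᵢ·n₀ᵢ/nᵢ) / Σ(cᵢ·n₁ᵢ/nᵢ), with n₁ᵢ = aᵢ+bᵢ (exposed), n₀ᵢ = cᵢ+dᵢ (unexposed), nᵢ = n₁ᵢ+n₀ᵢ.
Stratum 1 (Low): n₁ = 360, n₀ = 310, n = 670; a·n₀/n = 265·310/670 = 122.6119; c·n₁/n = 130·360/670 = 69.8507
Stratum 2 (Middle): n₁ = 215, n₀ = 331, n = 546; a·n₀/n = 178·331/546 = 107.9084; c·n₁/n = 173·215/546 = 68.1227
Stratum 3 (High): n₁ = 391, n₀ = 115, n = 506; a·n₀/n = 289·115/506 = 65.6818; c·n₁/n = 51·391/506 = 39.4091
RR_MH = (122.6119 + 107.9084 + 65.6818) / (69.8507 + 68.1227 + 39.4091) = 296.2022 / 177.3825 = 1.66985

1.670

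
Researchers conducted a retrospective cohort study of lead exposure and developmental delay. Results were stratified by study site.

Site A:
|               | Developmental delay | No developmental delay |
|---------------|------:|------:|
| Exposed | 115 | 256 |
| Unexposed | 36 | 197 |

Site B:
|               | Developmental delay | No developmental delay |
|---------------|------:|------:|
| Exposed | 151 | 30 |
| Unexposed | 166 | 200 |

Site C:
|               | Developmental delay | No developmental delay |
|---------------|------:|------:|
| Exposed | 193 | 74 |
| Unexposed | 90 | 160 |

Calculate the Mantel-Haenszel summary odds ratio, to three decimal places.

OR_MH = Σ(aᵢdᵢ/nᵢ) / Σ(bᵢcᵢ/nᵢ), where nᵢ is the stratum total.
Stratum 1 (Site A): n = 604; a·d/n = 115·197/604 = 37.5083; b·c/n = 256·36/604 = 15.2583
Stratum 2 (Site B): n = 547; a·d/n = 151·200/547 = 55.2102; b·c/n = 30·166/547 = 9.1042
Stratum 3 (Site C): n = 517; a·d/n = 193·160/517 = 59.7292; b·c/n = 74·90/517 = 12.8820
OR_MH = (37.5083 + 55.2102 + 59.7292) / (15.2583 + 9.1042 + 12.8820) = 152.4477 / 37.2445 = 4.09316

4.093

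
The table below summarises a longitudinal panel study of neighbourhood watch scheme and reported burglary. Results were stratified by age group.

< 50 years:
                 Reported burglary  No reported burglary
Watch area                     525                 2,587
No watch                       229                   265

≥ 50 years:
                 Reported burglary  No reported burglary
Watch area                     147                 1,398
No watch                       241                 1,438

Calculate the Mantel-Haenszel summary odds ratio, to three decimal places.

OR_MH = Σ(aᵢdᵢ/nᵢ) / Σ(bᵢcᵢ/nᵢ), where nᵢ is the stratum total.
Stratum 1 (< 50 years): n = 3606; a·d/n = 525·265/3606 = 38.5815; b·c/n = 2587·229/3606 = 164.2881
Stratum 2 (≥ 50 years): n = 3224; a·d/n = 147·1438/3224 = 65.5664; b·c/n = 1398·241/3224 = 104.5031
OR_MH = (38.5815 + 65.5664) / (164.2881 + 104.5031) = 104.1479 / 268.7912 = 0.38747

0.387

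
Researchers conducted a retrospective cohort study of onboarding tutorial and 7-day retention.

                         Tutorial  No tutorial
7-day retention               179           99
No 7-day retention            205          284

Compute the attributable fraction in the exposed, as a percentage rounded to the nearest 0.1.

44.5

Reading the table with exposure as columns: a = 179 (Tutorial, case), b = 205 (Tutorial, non-case), c = 99 (No tutorial, case), d = 284.
Risk in exposed = 179/384 = 0.46615; risk in unexposed = 99/383 = 0.25849.
RR = 0.46615/0.25849 = 1.80337
AR% = (RR − 1)/RR × 100 = (1.80337 − 1)/1.80337 × 100 = 44.5483%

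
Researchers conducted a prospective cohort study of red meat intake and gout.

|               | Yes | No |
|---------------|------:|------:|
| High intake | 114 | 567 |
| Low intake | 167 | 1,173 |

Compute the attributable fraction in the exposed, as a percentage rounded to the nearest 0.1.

25.6

Cells: a = 114, b = 567, c = 167, d = 1173.
Risk in exposed = 114/681 = 0.16740; risk in unexposed = 167/1340 = 0.12463.
RR = 0.16740/0.12463 = 1.34322
AR% = (RR − 1)/RR × 100 = (1.34322 − 1)/1.34322 × 100 = 25.5518%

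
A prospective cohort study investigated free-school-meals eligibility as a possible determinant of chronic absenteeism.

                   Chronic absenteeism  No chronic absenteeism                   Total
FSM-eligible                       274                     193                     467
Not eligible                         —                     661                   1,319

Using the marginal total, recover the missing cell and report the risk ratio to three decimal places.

1.176

The missing cell is in the unexposed row: 1319 − 661 = 658.
So a = 274, b = 193, c = 658, d = 661.
RR = [a/(a+b)] / [c/(c+d)] = (274/467) / (658/1319) = 0.58672/0.49886 = 1.17612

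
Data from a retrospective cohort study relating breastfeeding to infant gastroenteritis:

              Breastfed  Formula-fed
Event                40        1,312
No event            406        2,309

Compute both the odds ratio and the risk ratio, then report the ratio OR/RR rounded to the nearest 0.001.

Reading the table with exposure as columns: a = 40 (Breastfed, case), b = 406 (Breastfed, non-case), c = 1312 (Formula-fed, case), d = 2309.
OR = (40·2309)/(406·1312) = 92360/532672 = 0.17339
Risk in exposed = 40/446 = 0.08969; risk in unexposed = 1312/3621 = 0.36233; RR = 0.24753
OR/RR = 0.17339 / 0.24753 = 0.70049
The outcome is not rare, so the OR lies further from 1 than the RR.

0.700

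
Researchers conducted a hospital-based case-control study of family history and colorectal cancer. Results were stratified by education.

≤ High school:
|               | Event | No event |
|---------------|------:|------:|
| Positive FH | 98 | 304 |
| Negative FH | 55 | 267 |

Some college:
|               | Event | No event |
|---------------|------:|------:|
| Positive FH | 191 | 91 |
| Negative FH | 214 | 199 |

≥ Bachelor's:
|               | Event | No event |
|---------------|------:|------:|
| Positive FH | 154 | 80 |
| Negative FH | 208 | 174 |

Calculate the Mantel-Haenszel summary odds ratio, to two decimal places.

1.72

OR_MH = Σ(aᵢdᵢ/nᵢ) / Σ(bᵢcᵢ/nᵢ), where nᵢ is the stratum total.
Stratum 1 (≤ High school): n = 724; a·d/n = 98·267/724 = 36.1409; b·c/n = 304·55/724 = 23.0939
Stratum 2 (Some college): n = 695; a·d/n = 191·199/695 = 54.6892; b·c/n = 91·214/695 = 28.0201
Stratum 3 (≥ Bachelor's): n = 616; a·d/n = 154·174/616 = 43.5000; b·c/n = 80·208/616 = 27.0130
OR_MH = (36.1409 + 54.6892 + 43.5000) / (23.0939 + 28.0201 + 27.0130) = 134.3301 / 78.1271 = 1.71938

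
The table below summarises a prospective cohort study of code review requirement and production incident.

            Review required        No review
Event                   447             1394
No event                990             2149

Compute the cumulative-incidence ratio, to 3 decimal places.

Reading the table with exposure as columns: a = 447 (Review required, case), b = 990 (Review required, non-case), c = 1394 (No review, case), d = 2149.
Risk in exposed = 447/1437 = 0.31106; risk in unexposed = 1394/3543 = 0.39345.
RR = 0.31106 / 0.39345 = 0.79060
The risk is 21% lower among the exposed than among the unexposed.

0.791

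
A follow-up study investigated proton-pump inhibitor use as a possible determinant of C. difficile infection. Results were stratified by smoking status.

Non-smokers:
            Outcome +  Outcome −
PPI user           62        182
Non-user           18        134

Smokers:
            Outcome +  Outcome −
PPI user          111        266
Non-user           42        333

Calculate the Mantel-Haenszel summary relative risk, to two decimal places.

2.46

RR_MH = Σ(aᵢ·n₀ᵢ/nᵢ) / Σ(cᵢ·n₁ᵢ/nᵢ), with n₁ᵢ = aᵢ+bᵢ (exposed), n₀ᵢ = cᵢ+dᵢ (unexposed), nᵢ = n₁ᵢ+n₀ᵢ.
Stratum 1 (Non-smokers): n₁ = 244, n₀ = 152, n = 396; a·n₀/n = 62·152/396 = 23.7980; c·n₁/n = 18·244/396 = 11.0909
Stratum 2 (Smokers): n₁ = 377, n₀ = 375, n = 752; a·n₀/n = 111·375/752 = 55.3524; c·n₁/n = 42·377/752 = 21.0559
RR_MH = (23.7980 + 55.3524) / (11.0909 + 21.0559) = 79.1504 / 32.1468 = 2.46216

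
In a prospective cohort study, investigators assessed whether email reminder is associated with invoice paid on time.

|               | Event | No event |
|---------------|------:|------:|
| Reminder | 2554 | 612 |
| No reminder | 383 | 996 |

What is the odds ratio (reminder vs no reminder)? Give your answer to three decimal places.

Cells: a = 2554, b = 612, c = 383, d = 996.
OR = (a·d)/(b·c) = (2554 × 996) / (612 × 383) = 2543784 / 234396 = 10.85251
The odds of invoice paid on time are about 10.85 times as high in the reminder group.

10.853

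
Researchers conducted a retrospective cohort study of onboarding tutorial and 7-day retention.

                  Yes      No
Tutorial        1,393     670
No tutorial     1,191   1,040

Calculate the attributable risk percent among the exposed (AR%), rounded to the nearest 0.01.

20.94

Cells: a = 1393, b = 670, c = 1191, d = 1040.
Risk in exposed = 1393/2063 = 0.67523; risk in unexposed = 1191/2231 = 0.53384.
RR = 0.67523/0.53384 = 1.26485
AR% = (RR − 1)/RR × 100 = (1.26485 − 1)/1.26485 × 100 = 20.9394%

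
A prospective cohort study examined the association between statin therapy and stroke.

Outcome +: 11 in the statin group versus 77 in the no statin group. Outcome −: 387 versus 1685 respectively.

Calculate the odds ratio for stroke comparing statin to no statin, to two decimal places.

0.62

From the description: a = 11, b = 387, c = 77, d = 1685.
OR = (a·d)/(b·c) = (11 × 1685) / (387 × 77) = 18535 / 29799 = 0.62200
Exposure is associated with lower odds of stroke (OR = 0.62 < 1).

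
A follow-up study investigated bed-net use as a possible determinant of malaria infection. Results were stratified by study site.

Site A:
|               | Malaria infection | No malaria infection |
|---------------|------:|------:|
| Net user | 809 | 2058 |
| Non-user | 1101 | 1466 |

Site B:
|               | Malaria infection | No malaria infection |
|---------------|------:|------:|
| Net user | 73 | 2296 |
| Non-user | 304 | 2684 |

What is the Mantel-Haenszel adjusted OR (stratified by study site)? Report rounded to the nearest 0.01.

0.47

OR_MH = Σ(aᵢdᵢ/nᵢ) / Σ(bᵢcᵢ/nᵢ), where nᵢ is the stratum total.
Stratum 1 (Site A): n = 5434; a·d/n = 809·1466/5434 = 218.2543; b·c/n = 2058·1101/5434 = 416.9779
Stratum 2 (Site B): n = 5357; a·d/n = 73·2684/5357 = 36.5749; b·c/n = 2296·304/5357 = 130.2938
OR_MH = (218.2543 + 36.5749) / (416.9779 + 130.2938) = 254.8293 / 547.2717 = 0.46564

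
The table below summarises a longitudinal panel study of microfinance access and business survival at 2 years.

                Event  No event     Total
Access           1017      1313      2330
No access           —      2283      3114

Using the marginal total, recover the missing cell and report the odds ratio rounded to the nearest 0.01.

2.13

The missing cell is in the unexposed row: 3114 − 2283 = 831.
So a = 1017, b = 1313, c = 831, d = 2283.
OR = (a·d)/(b·c) = (1017 × 2283) / (1313 × 831) = 2321811 / 1091103 = 2.12795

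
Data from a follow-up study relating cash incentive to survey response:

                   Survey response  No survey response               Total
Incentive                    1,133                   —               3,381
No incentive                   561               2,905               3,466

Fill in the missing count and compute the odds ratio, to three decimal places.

The missing cell is in the exposed row: 3381 − 1133 = 2248.
So a = 1133, b = 2248, c = 561, d = 2905.
OR = (a·d)/(b·c) = (1133 × 2905) / (2248 × 561) = 3291365 / 1261128 = 2.60986

2.610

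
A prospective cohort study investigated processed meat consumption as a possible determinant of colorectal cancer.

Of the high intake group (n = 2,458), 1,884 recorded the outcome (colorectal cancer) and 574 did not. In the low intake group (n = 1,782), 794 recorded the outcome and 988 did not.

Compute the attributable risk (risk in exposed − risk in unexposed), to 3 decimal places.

From the description: a = 1884, b = 574, c = 794, d = 988.
Risk in exposed = 1884/2458 = 0.766477; risk in unexposed = 794/1782 = 0.445567.
Risk difference = 0.766477 − 0.445567 = 0.320910

0.321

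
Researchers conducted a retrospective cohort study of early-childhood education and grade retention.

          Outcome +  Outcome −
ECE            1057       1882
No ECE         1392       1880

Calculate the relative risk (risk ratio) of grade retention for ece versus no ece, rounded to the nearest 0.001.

0.845

Cells: a = 1057, b = 1882, c = 1392, d = 1880.
Risk in exposed = 1057/2939 = 0.35965; risk in unexposed = 1392/3272 = 0.42543.
RR = 0.35965 / 0.42543 = 0.84538
The risk is 15% lower among the exposed than among the unexposed.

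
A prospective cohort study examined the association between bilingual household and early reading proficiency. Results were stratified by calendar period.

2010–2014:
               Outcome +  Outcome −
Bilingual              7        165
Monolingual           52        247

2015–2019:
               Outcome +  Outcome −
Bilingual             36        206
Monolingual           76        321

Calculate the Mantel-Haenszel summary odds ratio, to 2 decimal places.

OR_MH = Σ(aᵢdᵢ/nᵢ) / Σ(bᵢcᵢ/nᵢ), where nᵢ is the stratum total.
Stratum 1 (2010–2014): n = 471; a·d/n = 7·247/471 = 3.6709; b·c/n = 165·52/471 = 18.2166
Stratum 2 (2015–2019): n = 639; a·d/n = 36·321/639 = 18.0845; b·c/n = 206·76/639 = 24.5008
OR_MH = (3.6709 + 18.0845) / (18.2166 + 24.5008) = 21.7554 / 42.7173 = 0.50929

0.51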